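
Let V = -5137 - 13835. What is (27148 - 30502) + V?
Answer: -22326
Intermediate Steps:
V = -18972
(27148 - 30502) + V = (27148 - 30502) - 18972 = -3354 - 18972 = -22326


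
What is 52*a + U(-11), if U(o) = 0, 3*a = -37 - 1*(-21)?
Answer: -832/3 ≈ -277.33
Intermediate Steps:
a = -16/3 (a = (-37 - 1*(-21))/3 = (-37 + 21)/3 = (⅓)*(-16) = -16/3 ≈ -5.3333)
52*a + U(-11) = 52*(-16/3) + 0 = -832/3 + 0 = -832/3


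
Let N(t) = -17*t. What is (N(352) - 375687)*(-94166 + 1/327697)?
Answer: 11777571543516371/327697 ≈ 3.5940e+10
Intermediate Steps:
(N(352) - 375687)*(-94166 + 1/327697) = (-17*352 - 375687)*(-94166 + 1/327697) = (-5984 - 375687)*(-94166 + 1/327697) = -381671*(-30857915701/327697) = 11777571543516371/327697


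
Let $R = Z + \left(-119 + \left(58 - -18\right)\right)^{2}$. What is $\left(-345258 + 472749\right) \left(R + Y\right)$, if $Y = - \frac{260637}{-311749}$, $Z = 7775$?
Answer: $\frac{382540954360383}{311749} \approx 1.2271 \cdot 10^{9}$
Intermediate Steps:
$Y = \frac{260637}{311749}$ ($Y = \left(-260637\right) \left(- \frac{1}{311749}\right) = \frac{260637}{311749} \approx 0.83605$)
$R = 9624$ ($R = 7775 + \left(-119 + \left(58 - -18\right)\right)^{2} = 7775 + \left(-119 + \left(58 + 18\right)\right)^{2} = 7775 + \left(-119 + 76\right)^{2} = 7775 + \left(-43\right)^{2} = 7775 + 1849 = 9624$)
$\left(-345258 + 472749\right) \left(R + Y\right) = \left(-345258 + 472749\right) \left(9624 + \frac{260637}{311749}\right) = 127491 \cdot \frac{3000533013}{311749} = \frac{382540954360383}{311749}$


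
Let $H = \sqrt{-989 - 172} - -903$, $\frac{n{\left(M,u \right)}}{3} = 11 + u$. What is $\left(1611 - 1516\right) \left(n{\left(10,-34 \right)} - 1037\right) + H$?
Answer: $-104167 + 3 i \sqrt{129} \approx -1.0417 \cdot 10^{5} + 34.073 i$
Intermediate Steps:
$n{\left(M,u \right)} = 33 + 3 u$ ($n{\left(M,u \right)} = 3 \left(11 + u\right) = 33 + 3 u$)
$H = 903 + 3 i \sqrt{129}$ ($H = \sqrt{-1161} + 903 = 3 i \sqrt{129} + 903 = 903 + 3 i \sqrt{129} \approx 903.0 + 34.073 i$)
$\left(1611 - 1516\right) \left(n{\left(10,-34 \right)} - 1037\right) + H = \left(1611 - 1516\right) \left(\left(33 + 3 \left(-34\right)\right) - 1037\right) + \left(903 + 3 i \sqrt{129}\right) = 95 \left(\left(33 - 102\right) - 1037\right) + \left(903 + 3 i \sqrt{129}\right) = 95 \left(-69 - 1037\right) + \left(903 + 3 i \sqrt{129}\right) = 95 \left(-1106\right) + \left(903 + 3 i \sqrt{129}\right) = -105070 + \left(903 + 3 i \sqrt{129}\right) = -104167 + 3 i \sqrt{129}$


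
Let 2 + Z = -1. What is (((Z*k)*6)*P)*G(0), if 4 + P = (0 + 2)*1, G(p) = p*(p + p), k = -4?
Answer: 0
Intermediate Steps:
Z = -3 (Z = -2 - 1 = -3)
G(p) = 2*p² (G(p) = p*(2*p) = 2*p²)
P = -2 (P = -4 + (0 + 2)*1 = -4 + 2*1 = -4 + 2 = -2)
(((Z*k)*6)*P)*G(0) = ((-3*(-4)*6)*(-2))*(2*0²) = ((12*6)*(-2))*(2*0) = (72*(-2))*0 = -144*0 = 0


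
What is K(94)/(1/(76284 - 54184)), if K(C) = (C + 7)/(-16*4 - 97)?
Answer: -2232100/161 ≈ -13864.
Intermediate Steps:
K(C) = -1/23 - C/161 (K(C) = (7 + C)/(-64 - 97) = (7 + C)/(-161) = (7 + C)*(-1/161) = -1/23 - C/161)
K(94)/(1/(76284 - 54184)) = (-1/23 - 1/161*94)/(1/(76284 - 54184)) = (-1/23 - 94/161)/(1/22100) = -101/(161*1/22100) = -101/161*22100 = -2232100/161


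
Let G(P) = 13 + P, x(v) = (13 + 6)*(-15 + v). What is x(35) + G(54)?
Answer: 447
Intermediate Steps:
x(v) = -285 + 19*v (x(v) = 19*(-15 + v) = -285 + 19*v)
x(35) + G(54) = (-285 + 19*35) + (13 + 54) = (-285 + 665) + 67 = 380 + 67 = 447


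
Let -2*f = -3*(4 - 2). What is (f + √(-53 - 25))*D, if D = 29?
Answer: 87 + 29*I*√78 ≈ 87.0 + 256.12*I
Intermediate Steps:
f = 3 (f = -(-3)*(4 - 2)/2 = -(-3)*2/2 = -½*(-6) = 3)
(f + √(-53 - 25))*D = (3 + √(-53 - 25))*29 = (3 + √(-78))*29 = (3 + I*√78)*29 = 87 + 29*I*√78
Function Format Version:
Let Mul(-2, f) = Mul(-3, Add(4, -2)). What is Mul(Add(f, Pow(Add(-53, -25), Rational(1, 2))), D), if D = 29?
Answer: Add(87, Mul(29, I, Pow(78, Rational(1, 2)))) ≈ Add(87.000, Mul(256.12, I))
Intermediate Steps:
f = 3 (f = Mul(Rational(-1, 2), Mul(-3, Add(4, -2))) = Mul(Rational(-1, 2), Mul(-3, 2)) = Mul(Rational(-1, 2), -6) = 3)
Mul(Add(f, Pow(Add(-53, -25), Rational(1, 2))), D) = Mul(Add(3, Pow(Add(-53, -25), Rational(1, 2))), 29) = Mul(Add(3, Pow(-78, Rational(1, 2))), 29) = Mul(Add(3, Mul(I, Pow(78, Rational(1, 2)))), 29) = Add(87, Mul(29, I, Pow(78, Rational(1, 2))))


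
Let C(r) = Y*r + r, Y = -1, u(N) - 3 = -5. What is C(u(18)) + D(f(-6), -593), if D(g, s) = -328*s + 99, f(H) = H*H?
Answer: 194603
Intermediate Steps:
u(N) = -2 (u(N) = 3 - 5 = -2)
C(r) = 0 (C(r) = -r + r = 0)
f(H) = H²
D(g, s) = 99 - 328*s
C(u(18)) + D(f(-6), -593) = 0 + (99 - 328*(-593)) = 0 + (99 + 194504) = 0 + 194603 = 194603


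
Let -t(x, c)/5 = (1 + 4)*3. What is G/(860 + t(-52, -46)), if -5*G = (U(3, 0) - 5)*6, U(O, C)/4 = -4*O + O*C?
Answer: 318/3925 ≈ 0.081019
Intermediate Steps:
t(x, c) = -75 (t(x, c) = -5*(1 + 4)*3 = -25*3 = -5*15 = -75)
U(O, C) = -16*O + 4*C*O (U(O, C) = 4*(-4*O + O*C) = 4*(-4*O + C*O) = -16*O + 4*C*O)
G = 318/5 (G = -(4*3*(-4 + 0) - 5)*6/5 = -(4*3*(-4) - 5)*6/5 = -(-48 - 5)*6/5 = -(-53)*6/5 = -⅕*(-318) = 318/5 ≈ 63.600)
G/(860 + t(-52, -46)) = (318/5)/(860 - 75) = (318/5)/785 = (1/785)*(318/5) = 318/3925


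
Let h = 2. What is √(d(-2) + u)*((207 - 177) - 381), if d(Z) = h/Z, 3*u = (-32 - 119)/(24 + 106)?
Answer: -9*I*√210990/10 ≈ -413.4*I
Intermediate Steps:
u = -151/390 (u = ((-32 - 119)/(24 + 106))/3 = (-151/130)/3 = (-151*1/130)/3 = (⅓)*(-151/130) = -151/390 ≈ -0.38718)
d(Z) = 2/Z
√(d(-2) + u)*((207 - 177) - 381) = √(2/(-2) - 151/390)*((207 - 177) - 381) = √(2*(-½) - 151/390)*(30 - 381) = √(-1 - 151/390)*(-351) = √(-541/390)*(-351) = (I*√210990/390)*(-351) = -9*I*√210990/10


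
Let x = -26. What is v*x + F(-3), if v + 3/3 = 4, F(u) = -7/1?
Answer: -85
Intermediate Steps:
F(u) = -7 (F(u) = -7*1 = -7)
v = 3 (v = -1 + 4 = 3)
v*x + F(-3) = 3*(-26) - 7 = -78 - 7 = -85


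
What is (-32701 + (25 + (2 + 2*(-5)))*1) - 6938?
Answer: -39622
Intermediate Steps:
(-32701 + (25 + (2 + 2*(-5)))*1) - 6938 = (-32701 + (25 + (2 - 10))*1) - 6938 = (-32701 + (25 - 8)*1) - 6938 = (-32701 + 17*1) - 6938 = (-32701 + 17) - 6938 = -32684 - 6938 = -39622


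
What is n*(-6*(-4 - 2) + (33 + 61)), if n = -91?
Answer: -11830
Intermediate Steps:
n*(-6*(-4 - 2) + (33 + 61)) = -91*(-6*(-4 - 2) + (33 + 61)) = -91*(-6*(-6) + 94) = -91*(-1*(-36) + 94) = -91*(36 + 94) = -91*130 = -11830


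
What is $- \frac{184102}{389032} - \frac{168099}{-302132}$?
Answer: $\frac{305399522}{3673094257} \approx 0.083145$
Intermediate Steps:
$- \frac{184102}{389032} - \frac{168099}{-302132} = \left(-184102\right) \frac{1}{389032} - - \frac{168099}{302132} = - \frac{92051}{194516} + \frac{168099}{302132} = \frac{305399522}{3673094257}$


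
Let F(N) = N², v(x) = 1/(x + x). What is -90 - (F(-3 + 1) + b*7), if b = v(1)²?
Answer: -383/4 ≈ -95.750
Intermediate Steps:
v(x) = 1/(2*x)
b = ¼ (b = ((½)/1)² = ((½)*1)² = (½)² = ¼ ≈ 0.25000)
-90 - (F(-3 + 1) + b*7) = -90 - ((-3 + 1)² + (¼)*7) = -90 - ((-2)² + 7/4) = -90 - (4 + 7/4) = -90 - 1*23/4 = -90 - 23/4 = -383/4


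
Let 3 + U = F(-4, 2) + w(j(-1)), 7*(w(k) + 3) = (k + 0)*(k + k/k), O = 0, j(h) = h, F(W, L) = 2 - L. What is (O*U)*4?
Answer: 0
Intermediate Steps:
w(k) = -3 + k*(1 + k)/7 (w(k) = -3 + ((k + 0)*(k + k/k))/7 = -3 + (k*(k + 1))/7 = -3 + (k*(1 + k))/7 = -3 + k*(1 + k)/7)
U = -6 (U = -3 + ((2 - 1*2) + (-3 + (⅐)*(-1) + (⅐)*(-1)²)) = -3 + ((2 - 2) + (-3 - ⅐ + (⅐)*1)) = -3 + (0 + (-3 - ⅐ + ⅐)) = -3 + (0 - 3) = -3 - 3 = -6)
(O*U)*4 = (0*(-6))*4 = 0*4 = 0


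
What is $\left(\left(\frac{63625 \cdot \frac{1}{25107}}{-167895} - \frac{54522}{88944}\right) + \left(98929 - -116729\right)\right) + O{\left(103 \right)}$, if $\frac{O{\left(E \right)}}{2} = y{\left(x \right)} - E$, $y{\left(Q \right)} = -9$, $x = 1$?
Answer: $\frac{2692408771407863737}{12497639335272} \approx 2.1543 \cdot 10^{5}$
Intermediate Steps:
$O{\left(E \right)} = -18 - 2 E$ ($O{\left(E \right)} = 2 \left(-9 - E\right) = -18 - 2 E$)
$\left(\left(\frac{63625 \cdot \frac{1}{25107}}{-167895} - \frac{54522}{88944}\right) + \left(98929 - -116729\right)\right) + O{\left(103 \right)} = \left(\left(\frac{63625 \cdot \frac{1}{25107}}{-167895} - \frac{54522}{88944}\right) + \left(98929 - -116729\right)\right) - 224 = \left(\left(63625 \cdot \frac{1}{25107} \left(- \frac{1}{167895}\right) - \frac{9087}{14824}\right) + \left(98929 + 116729\right)\right) - 224 = \left(\left(\frac{63625}{25107} \left(- \frac{1}{167895}\right) - \frac{9087}{14824}\right) + 215658\right) - 224 = \left(\left(- \frac{12725}{843067953} - \frac{9087}{14824}\right) + 215658\right) - 224 = \left(- \frac{7661147124311}{12497639335272} + 215658\right) - 224 = \frac{2695208242618964665}{12497639335272} - 224 = \frac{2692408771407863737}{12497639335272}$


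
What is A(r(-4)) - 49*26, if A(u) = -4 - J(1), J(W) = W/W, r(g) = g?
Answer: -1279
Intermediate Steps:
J(W) = 1
A(u) = -5 (A(u) = -4 - 1*1 = -4 - 1 = -5)
A(r(-4)) - 49*26 = -5 - 49*26 = -5 - 1274 = -1279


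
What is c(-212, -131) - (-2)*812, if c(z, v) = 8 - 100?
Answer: 1532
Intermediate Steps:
c(z, v) = -92
c(-212, -131) - (-2)*812 = -92 - (-2)*812 = -92 - 1*(-1624) = -92 + 1624 = 1532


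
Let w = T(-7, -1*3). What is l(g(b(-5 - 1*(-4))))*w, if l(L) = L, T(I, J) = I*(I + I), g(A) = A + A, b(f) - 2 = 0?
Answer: 392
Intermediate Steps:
b(f) = 2 (b(f) = 2 + 0 = 2)
g(A) = 2*A
T(I, J) = 2*I² (T(I, J) = I*(2*I) = 2*I²)
w = 98 (w = 2*(-7)² = 2*49 = 98)
l(g(b(-5 - 1*(-4))))*w = (2*2)*98 = 4*98 = 392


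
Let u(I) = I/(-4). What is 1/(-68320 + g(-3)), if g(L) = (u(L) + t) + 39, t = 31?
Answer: -4/272997 ≈ -1.4652e-5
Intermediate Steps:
u(I) = -I/4 (u(I) = I*(-¼) = -I/4)
g(L) = 70 - L/4 (g(L) = (-L/4 + 31) + 39 = (31 - L/4) + 39 = 70 - L/4)
1/(-68320 + g(-3)) = 1/(-68320 + (70 - ¼*(-3))) = 1/(-68320 + (70 + ¾)) = 1/(-68320 + 283/4) = 1/(-272997/4) = -4/272997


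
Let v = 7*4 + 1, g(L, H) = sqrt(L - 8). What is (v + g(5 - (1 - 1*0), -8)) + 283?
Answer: 312 + 2*I ≈ 312.0 + 2.0*I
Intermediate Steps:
g(L, H) = sqrt(-8 + L)
v = 29 (v = 28 + 1 = 29)
(v + g(5 - (1 - 1*0), -8)) + 283 = (29 + sqrt(-8 + (5 - (1 - 1*0)))) + 283 = (29 + sqrt(-8 + (5 - (1 + 0)))) + 283 = (29 + sqrt(-8 + (5 - 1*1))) + 283 = (29 + sqrt(-8 + (5 - 1))) + 283 = (29 + sqrt(-8 + 4)) + 283 = (29 + sqrt(-4)) + 283 = (29 + 2*I) + 283 = 312 + 2*I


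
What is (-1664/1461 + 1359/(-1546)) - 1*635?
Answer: -1438836353/2258706 ≈ -637.02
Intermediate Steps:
(-1664/1461 + 1359/(-1546)) - 1*635 = (-1664*1/1461 + 1359*(-1/1546)) - 635 = (-1664/1461 - 1359/1546) - 635 = -4558043/2258706 - 635 = -1438836353/2258706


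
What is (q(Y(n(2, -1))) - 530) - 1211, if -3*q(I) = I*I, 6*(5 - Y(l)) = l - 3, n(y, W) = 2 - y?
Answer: -21013/12 ≈ -1751.1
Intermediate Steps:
Y(l) = 11/2 - l/6 (Y(l) = 5 - (l - 3)/6 = 5 - (-3 + l)/6 = 5 + (½ - l/6) = 11/2 - l/6)
q(I) = -I²/3 (q(I) = -I*I/3 = -I²/3)
(q(Y(n(2, -1))) - 530) - 1211 = (-(11/2 - (2 - 1*2)/6)²/3 - 530) - 1211 = (-(11/2 - (2 - 2)/6)²/3 - 530) - 1211 = (-(11/2 - ⅙*0)²/3 - 530) - 1211 = (-(11/2 + 0)²/3 - 530) - 1211 = (-(11/2)²/3 - 530) - 1211 = (-⅓*121/4 - 530) - 1211 = (-121/12 - 530) - 1211 = -6481/12 - 1211 = -21013/12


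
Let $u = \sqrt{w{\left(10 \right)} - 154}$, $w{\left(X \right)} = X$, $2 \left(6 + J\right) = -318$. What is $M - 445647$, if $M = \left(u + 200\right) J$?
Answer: $-478647 - 1980 i \approx -4.7865 \cdot 10^{5} - 1980.0 i$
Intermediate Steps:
$J = -165$ ($J = -6 + \frac{1}{2} \left(-318\right) = -6 - 159 = -165$)
$u = 12 i$ ($u = \sqrt{10 - 154} = \sqrt{-144} = 12 i \approx 12.0 i$)
$M = -33000 - 1980 i$ ($M = \left(12 i + 200\right) \left(-165\right) = \left(200 + 12 i\right) \left(-165\right) = -33000 - 1980 i \approx -33000.0 - 1980.0 i$)
$M - 445647 = \left(-33000 - 1980 i\right) - 445647 = -478647 - 1980 i$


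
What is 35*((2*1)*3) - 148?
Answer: 62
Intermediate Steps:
35*((2*1)*3) - 148 = 35*(2*3) - 148 = 35*6 - 148 = 210 - 148 = 62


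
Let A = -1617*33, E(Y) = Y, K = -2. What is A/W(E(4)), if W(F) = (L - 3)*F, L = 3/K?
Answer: 5929/2 ≈ 2964.5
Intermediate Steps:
L = -3/2 (L = 3/(-2) = 3*(-½) = -3/2 ≈ -1.5000)
A = -53361
W(F) = -9*F/2 (W(F) = (-3/2 - 3)*F = -9*F/2)
A/W(E(4)) = -53361/((-9/2*4)) = -53361/(-18) = -53361*(-1/18) = 5929/2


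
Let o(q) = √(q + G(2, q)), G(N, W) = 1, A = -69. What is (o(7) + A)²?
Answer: 4769 - 276*√2 ≈ 4378.7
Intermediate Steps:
o(q) = √(1 + q) (o(q) = √(q + 1) = √(1 + q))
(o(7) + A)² = (√(1 + 7) - 69)² = (√8 - 69)² = (2*√2 - 69)² = (-69 + 2*√2)²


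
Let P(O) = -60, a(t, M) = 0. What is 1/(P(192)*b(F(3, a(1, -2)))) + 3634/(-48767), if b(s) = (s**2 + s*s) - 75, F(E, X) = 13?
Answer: -57393287/769543260 ≈ -0.074581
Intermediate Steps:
b(s) = -75 + 2*s**2 (b(s) = (s**2 + s**2) - 75 = 2*s**2 - 75 = -75 + 2*s**2)
1/(P(192)*b(F(3, a(1, -2)))) + 3634/(-48767) = 1/((-60)*(-75 + 2*13**2)) + 3634/(-48767) = -1/(60*(-75 + 2*169)) + 3634*(-1/48767) = -1/(60*(-75 + 338)) - 3634/48767 = -1/60/263 - 3634/48767 = -1/60*1/263 - 3634/48767 = -1/15780 - 3634/48767 = -57393287/769543260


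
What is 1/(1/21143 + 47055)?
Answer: 21143/994883866 ≈ 2.1252e-5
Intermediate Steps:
1/(1/21143 + 47055) = 1/(994883866/21143) = 21143/994883866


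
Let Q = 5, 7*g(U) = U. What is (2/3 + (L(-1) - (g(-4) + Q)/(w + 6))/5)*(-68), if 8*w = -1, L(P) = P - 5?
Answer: 229568/4935 ≈ 46.518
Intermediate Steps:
L(P) = -5 + P
g(U) = U/7
w = -⅛ (w = (⅛)*(-1) = -⅛ ≈ -0.12500)
(2/3 + (L(-1) - (g(-4) + Q)/(w + 6))/5)*(-68) = (2/3 + ((-5 - 1) - ((⅐)*(-4) + 5)/(-⅛ + 6))/5)*(-68) = (2*(⅓) + (-6 - (-4/7 + 5)/47/8)*(⅕))*(-68) = (⅔ + (-6 - 31*8/(7*47))*(⅕))*(-68) = (⅔ + (-6 - 1*248/329)*(⅕))*(-68) = (⅔ + (-6 - 248/329)*(⅕))*(-68) = (⅔ - 2222/329*⅕)*(-68) = (⅔ - 2222/1645)*(-68) = -3376/4935*(-68) = 229568/4935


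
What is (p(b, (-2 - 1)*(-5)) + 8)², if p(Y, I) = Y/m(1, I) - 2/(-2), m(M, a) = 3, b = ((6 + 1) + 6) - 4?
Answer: 144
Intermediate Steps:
b = 9 (b = (7 + 6) - 4 = 13 - 4 = 9)
p(Y, I) = 1 + Y/3 (p(Y, I) = Y/3 - 2/(-2) = Y*(⅓) - 2*(-½) = Y/3 + 1 = 1 + Y/3)
(p(b, (-2 - 1)*(-5)) + 8)² = ((1 + (⅓)*9) + 8)² = ((1 + 3) + 8)² = (4 + 8)² = 12² = 144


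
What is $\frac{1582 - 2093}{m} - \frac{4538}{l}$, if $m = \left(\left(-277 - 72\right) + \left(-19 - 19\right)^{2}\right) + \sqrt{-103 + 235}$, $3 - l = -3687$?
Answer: $- \frac{1250882914}{737319195} + \frac{1022 \sqrt{33}}{1198893} \approx -1.6916$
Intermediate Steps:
$l = 3690$ ($l = 3 - -3687 = 3 + 3687 = 3690$)
$m = 1095 + 2 \sqrt{33}$ ($m = \left(\left(-277 - 72\right) + \left(-38\right)^{2}\right) + \sqrt{132} = \left(-349 + 1444\right) + 2 \sqrt{33} = 1095 + 2 \sqrt{33} \approx 1106.5$)
$\frac{1582 - 2093}{m} - \frac{4538}{l} = \frac{1582 - 2093}{1095 + 2 \sqrt{33}} - \frac{4538}{3690} = \frac{1582 - 2093}{1095 + 2 \sqrt{33}} - \frac{2269}{1845} = - \frac{511}{1095 + 2 \sqrt{33}} - \frac{2269}{1845} = - \frac{2269}{1845} - \frac{511}{1095 + 2 \sqrt{33}}$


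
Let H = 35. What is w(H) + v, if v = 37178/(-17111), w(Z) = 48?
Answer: 784150/17111 ≈ 45.827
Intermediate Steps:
v = -37178/17111 (v = 37178*(-1/17111) = -37178/17111 ≈ -2.1728)
w(H) + v = 48 - 37178/17111 = 784150/17111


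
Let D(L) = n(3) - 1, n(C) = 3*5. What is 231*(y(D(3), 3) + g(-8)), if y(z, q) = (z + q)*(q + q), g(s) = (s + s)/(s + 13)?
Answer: 114114/5 ≈ 22823.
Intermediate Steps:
n(C) = 15
g(s) = 2*s/(13 + s) (g(s) = (2*s)/(13 + s) = 2*s/(13 + s))
D(L) = 14 (D(L) = 15 - 1 = 14)
y(z, q) = 2*q*(q + z) (y(z, q) = (q + z)*(2*q) = 2*q*(q + z))
231*(y(D(3), 3) + g(-8)) = 231*(2*3*(3 + 14) + 2*(-8)/(13 - 8)) = 231*(2*3*17 + 2*(-8)/5) = 231*(102 + 2*(-8)*(⅕)) = 231*(102 - 16/5) = 231*(494/5) = 114114/5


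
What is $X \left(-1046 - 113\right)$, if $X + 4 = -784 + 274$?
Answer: $595726$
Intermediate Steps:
$X = -514$ ($X = -4 + \left(-784 + 274\right) = -4 - 510 = -514$)
$X \left(-1046 - 113\right) = - 514 \left(-1046 - 113\right) = \left(-514\right) \left(-1159\right) = 595726$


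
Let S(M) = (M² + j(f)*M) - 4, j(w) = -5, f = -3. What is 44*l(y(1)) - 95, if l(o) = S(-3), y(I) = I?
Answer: 785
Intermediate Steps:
S(M) = -4 + M² - 5*M (S(M) = (M² - 5*M) - 4 = -4 + M² - 5*M)
l(o) = 20 (l(o) = -4 + (-3)² - 5*(-3) = -4 + 9 + 15 = 20)
44*l(y(1)) - 95 = 44*20 - 95 = 880 - 95 = 785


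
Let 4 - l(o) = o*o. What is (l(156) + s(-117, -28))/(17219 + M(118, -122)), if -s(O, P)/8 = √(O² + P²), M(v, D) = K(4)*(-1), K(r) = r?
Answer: -2212/1565 - 8*√14473/17215 ≈ -1.4693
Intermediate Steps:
l(o) = 4 - o² (l(o) = 4 - o*o = 4 - o²)
M(v, D) = -4 (M(v, D) = 4*(-1) = -4)
s(O, P) = -8*√(O² + P²)
(l(156) + s(-117, -28))/(17219 + M(118, -122)) = ((4 - 1*156²) - 8*√((-117)² + (-28)²))/(17219 - 4) = ((4 - 1*24336) - 8*√(13689 + 784))/17215 = ((4 - 24336) - 8*√14473)*(1/17215) = (-24332 - 8*√14473)*(1/17215) = -2212/1565 - 8*√14473/17215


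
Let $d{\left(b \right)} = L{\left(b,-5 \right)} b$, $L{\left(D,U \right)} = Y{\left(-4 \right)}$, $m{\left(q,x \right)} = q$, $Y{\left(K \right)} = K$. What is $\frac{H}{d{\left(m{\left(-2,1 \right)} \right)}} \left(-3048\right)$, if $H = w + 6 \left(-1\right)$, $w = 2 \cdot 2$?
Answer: $762$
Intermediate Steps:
$w = 4$
$H = -2$ ($H = 4 + 6 \left(-1\right) = 4 - 6 = -2$)
$L{\left(D,U \right)} = -4$
$d{\left(b \right)} = - 4 b$
$\frac{H}{d{\left(m{\left(-2,1 \right)} \right)}} \left(-3048\right) = - \frac{2}{\left(-4\right) \left(-2\right)} \left(-3048\right) = - \frac{2}{8} \left(-3048\right) = \left(-2\right) \frac{1}{8} \left(-3048\right) = \left(- \frac{1}{4}\right) \left(-3048\right) = 762$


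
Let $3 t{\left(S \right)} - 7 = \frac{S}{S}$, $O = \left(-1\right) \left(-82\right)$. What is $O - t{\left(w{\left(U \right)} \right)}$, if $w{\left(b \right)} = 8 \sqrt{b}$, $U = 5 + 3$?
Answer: $\frac{238}{3} \approx 79.333$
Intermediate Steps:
$U = 8$
$O = 82$
$t{\left(S \right)} = \frac{8}{3}$ ($t{\left(S \right)} = \frac{7}{3} + \frac{S \frac{1}{S}}{3} = \frac{7}{3} + \frac{1}{3} \cdot 1 = \frac{7}{3} + \frac{1}{3} = \frac{8}{3}$)
$O - t{\left(w{\left(U \right)} \right)} = 82 - \frac{8}{3} = \frac{238}{3}$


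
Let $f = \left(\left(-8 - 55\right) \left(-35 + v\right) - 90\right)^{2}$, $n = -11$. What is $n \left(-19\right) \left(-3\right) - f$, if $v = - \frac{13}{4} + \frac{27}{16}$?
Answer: $- \frac{1254382737}{256} \approx -4.8999 \cdot 10^{6}$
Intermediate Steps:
$v = - \frac{25}{16}$ ($v = \left(-13\right) \frac{1}{4} + 27 \cdot \frac{1}{16} = - \frac{13}{4} + \frac{27}{16} = - \frac{25}{16} \approx -1.5625$)
$f = \frac{1254222225}{256}$ ($f = \left(\left(-8 - 55\right) \left(-35 - \frac{25}{16}\right) - 90\right)^{2} = \left(\left(-63\right) \left(- \frac{585}{16}\right) - 90\right)^{2} = \left(\frac{36855}{16} - 90\right)^{2} = \left(\frac{35415}{16}\right)^{2} = \frac{1254222225}{256} \approx 4.8993 \cdot 10^{6}$)
$n \left(-19\right) \left(-3\right) - f = \left(-11\right) \left(-19\right) \left(-3\right) - \frac{1254222225}{256} = 209 \left(-3\right) - \frac{1254222225}{256} = -627 - \frac{1254222225}{256} = - \frac{1254382737}{256}$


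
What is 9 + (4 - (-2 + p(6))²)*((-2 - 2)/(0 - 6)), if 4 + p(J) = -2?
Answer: -31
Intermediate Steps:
p(J) = -6 (p(J) = -4 - 2 = -6)
9 + (4 - (-2 + p(6))²)*((-2 - 2)/(0 - 6)) = 9 + (4 - (-2 - 6)²)*((-2 - 2)/(0 - 6)) = 9 + (4 - 1*(-8)²)*(-4/(-6)) = 9 + (4 - 1*64)*(-4*(-⅙)) = 9 + (4 - 64)*(⅔) = 9 - 60*⅔ = 9 - 40 = -31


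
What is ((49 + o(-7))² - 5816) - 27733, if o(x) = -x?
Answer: -30413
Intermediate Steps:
((49 + o(-7))² - 5816) - 27733 = ((49 - 1*(-7))² - 5816) - 27733 = ((49 + 7)² - 5816) - 27733 = (56² - 5816) - 27733 = (3136 - 5816) - 27733 = -2680 - 27733 = -30413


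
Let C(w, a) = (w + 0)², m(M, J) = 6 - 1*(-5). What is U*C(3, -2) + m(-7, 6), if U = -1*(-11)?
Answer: 110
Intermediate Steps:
m(M, J) = 11 (m(M, J) = 6 + 5 = 11)
U = 11
C(w, a) = w²
U*C(3, -2) + m(-7, 6) = 11*3² + 11 = 11*9 + 11 = 99 + 11 = 110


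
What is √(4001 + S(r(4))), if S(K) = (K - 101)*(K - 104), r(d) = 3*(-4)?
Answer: 3*√1901 ≈ 130.80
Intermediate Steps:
r(d) = -12
S(K) = (-104 + K)*(-101 + K) (S(K) = (-101 + K)*(-104 + K) = (-104 + K)*(-101 + K))
√(4001 + S(r(4))) = √(4001 + (10504 + (-12)² - 205*(-12))) = √(4001 + (10504 + 144 + 2460)) = √(4001 + 13108) = √17109 = 3*√1901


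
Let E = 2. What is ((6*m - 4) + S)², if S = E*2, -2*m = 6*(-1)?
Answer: 324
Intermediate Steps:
m = 3 (m = -3*(-1) = -½*(-6) = 3)
S = 4 (S = 2*2 = 4)
((6*m - 4) + S)² = ((6*3 - 4) + 4)² = ((18 - 4) + 4)² = (14 + 4)² = 18² = 324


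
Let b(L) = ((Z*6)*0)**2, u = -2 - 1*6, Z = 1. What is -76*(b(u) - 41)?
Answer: 3116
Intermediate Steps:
u = -8 (u = -2 - 6 = -8)
b(L) = 0 (b(L) = ((1*6)*0)**2 = (6*0)**2 = 0**2 = 0)
-76*(b(u) - 41) = -76*(0 - 41) = -76*(-41) = 3116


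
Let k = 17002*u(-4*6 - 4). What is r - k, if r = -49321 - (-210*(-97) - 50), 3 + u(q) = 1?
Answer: -35637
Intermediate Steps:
u(q) = -2 (u(q) = -3 + 1 = -2)
r = -69641 (r = -49321 - (20370 - 50) = -49321 - 1*20320 = -49321 - 20320 = -69641)
k = -34004 (k = 17002*(-2) = -34004)
r - k = -69641 - 1*(-34004) = -69641 + 34004 = -35637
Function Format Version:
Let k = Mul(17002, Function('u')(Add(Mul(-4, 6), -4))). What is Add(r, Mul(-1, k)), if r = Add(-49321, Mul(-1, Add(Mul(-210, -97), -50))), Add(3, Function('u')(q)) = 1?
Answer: -35637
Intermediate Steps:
Function('u')(q) = -2 (Function('u')(q) = Add(-3, 1) = -2)
r = -69641 (r = Add(-49321, Mul(-1, Add(20370, -50))) = Add(-49321, Mul(-1, 20320)) = Add(-49321, -20320) = -69641)
k = -34004 (k = Mul(17002, -2) = -34004)
Add(r, Mul(-1, k)) = Add(-69641, Mul(-1, -34004)) = Add(-69641, 34004) = -35637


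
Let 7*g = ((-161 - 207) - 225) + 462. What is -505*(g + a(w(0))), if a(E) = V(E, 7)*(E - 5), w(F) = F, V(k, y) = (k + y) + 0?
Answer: 189880/7 ≈ 27126.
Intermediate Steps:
V(k, y) = k + y
a(E) = (-5 + E)*(7 + E) (a(E) = (E + 7)*(E - 5) = (7 + E)*(-5 + E) = (-5 + E)*(7 + E))
g = -131/7 (g = (((-161 - 207) - 225) + 462)/7 = ((-368 - 225) + 462)/7 = (-593 + 462)/7 = (⅐)*(-131) = -131/7 ≈ -18.714)
-505*(g + a(w(0))) = -505*(-131/7 + (-5 + 0)*(7 + 0)) = -505*(-131/7 - 5*7) = -505*(-131/7 - 35) = -505*(-376/7) = 189880/7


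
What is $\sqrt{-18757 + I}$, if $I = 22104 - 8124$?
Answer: $i \sqrt{4777} \approx 69.116 i$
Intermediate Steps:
$I = 13980$ ($I = 22104 - 8124 = 13980$)
$\sqrt{-18757 + I} = \sqrt{-18757 + 13980} = \sqrt{-4777} = i \sqrt{4777}$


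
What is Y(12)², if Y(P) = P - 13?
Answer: 1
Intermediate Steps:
Y(P) = -13 + P
Y(12)² = (-13 + 12)² = (-1)² = 1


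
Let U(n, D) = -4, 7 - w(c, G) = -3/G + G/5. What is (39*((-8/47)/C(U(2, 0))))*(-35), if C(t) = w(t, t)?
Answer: 72800/2209 ≈ 32.956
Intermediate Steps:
w(c, G) = 7 + 3/G - G/5 (w(c, G) = 7 - (-3/G + G/5) = 7 + (3/G - G/5) = 7 + 3/G - G/5)
C(t) = 7 + 3/t - t/5
(39*((-8/47)/C(U(2, 0))))*(-35) = (39*((-8/47)/(7 + 3/(-4) - ⅕*(-4))))*(-35) = (39*((-8*1/47)/(7 + 3*(-¼) + ⅘)))*(-35) = (39*(-8/(47*(7 - ¾ + ⅘))))*(-35) = (39*(-8/(47*141/20)))*(-35) = (39*(-8/47*20/141))*(-35) = (39*(-160/6627))*(-35) = -2080/2209*(-35) = 72800/2209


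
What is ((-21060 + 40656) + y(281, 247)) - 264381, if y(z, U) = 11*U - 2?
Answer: -242070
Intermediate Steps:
y(z, U) = -2 + 11*U
((-21060 + 40656) + y(281, 247)) - 264381 = ((-21060 + 40656) + (-2 + 11*247)) - 264381 = (19596 + (-2 + 2717)) - 264381 = (19596 + 2715) - 264381 = 22311 - 264381 = -242070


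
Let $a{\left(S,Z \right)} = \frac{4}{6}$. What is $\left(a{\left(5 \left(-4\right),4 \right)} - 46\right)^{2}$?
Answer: $\frac{18496}{9} \approx 2055.1$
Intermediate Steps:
$a{\left(S,Z \right)} = \frac{2}{3}$ ($a{\left(S,Z \right)} = 4 \cdot \frac{1}{6} = \frac{2}{3}$)
$\left(a{\left(5 \left(-4\right),4 \right)} - 46\right)^{2} = \left(\frac{2}{3} - 46\right)^{2} = \left(- \frac{136}{3}\right)^{2} = \frac{18496}{9}$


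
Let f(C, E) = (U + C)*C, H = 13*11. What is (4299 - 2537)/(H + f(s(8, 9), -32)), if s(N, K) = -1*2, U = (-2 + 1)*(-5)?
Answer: 1762/137 ≈ 12.861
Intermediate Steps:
U = 5 (U = -1*(-5) = 5)
s(N, K) = -2
H = 143
f(C, E) = C*(5 + C) (f(C, E) = (5 + C)*C = C*(5 + C))
(4299 - 2537)/(H + f(s(8, 9), -32)) = (4299 - 2537)/(143 - 2*(5 - 2)) = 1762/(143 - 2*3) = 1762/(143 - 6) = 1762/137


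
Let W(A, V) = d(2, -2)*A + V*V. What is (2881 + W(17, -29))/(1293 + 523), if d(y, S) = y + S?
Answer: 1861/908 ≈ 2.0496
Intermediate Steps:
d(y, S) = S + y
W(A, V) = V**2 (W(A, V) = (-2 + 2)*A + V*V = 0*A + V**2 = 0 + V**2 = V**2)
(2881 + W(17, -29))/(1293 + 523) = (2881 + (-29)**2)/(1293 + 523) = (2881 + 841)/1816 = 3722*(1/1816) = 1861/908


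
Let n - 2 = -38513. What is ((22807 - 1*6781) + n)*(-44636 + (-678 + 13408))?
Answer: 717406410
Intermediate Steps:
n = -38511 (n = 2 - 38513 = -38511)
((22807 - 1*6781) + n)*(-44636 + (-678 + 13408)) = ((22807 - 1*6781) - 38511)*(-44636 + (-678 + 13408)) = ((22807 - 6781) - 38511)*(-44636 + 12730) = (16026 - 38511)*(-31906) = -22485*(-31906) = 717406410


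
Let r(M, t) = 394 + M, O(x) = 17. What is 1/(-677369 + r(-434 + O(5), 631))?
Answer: -1/677392 ≈ -1.4762e-6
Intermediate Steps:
1/(-677369 + r(-434 + O(5), 631)) = 1/(-677369 + (394 + (-434 + 17))) = 1/(-677369 + (394 - 417)) = 1/(-677369 - 23) = 1/(-677392) = -1/677392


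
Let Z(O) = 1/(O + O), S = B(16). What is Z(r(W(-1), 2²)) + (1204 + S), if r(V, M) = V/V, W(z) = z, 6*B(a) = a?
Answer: 7243/6 ≈ 1207.2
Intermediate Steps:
B(a) = a/6
r(V, M) = 1
S = 8/3 (S = (⅙)*16 = 8/3 ≈ 2.6667)
Z(O) = 1/(2*O)
Z(r(W(-1), 2²)) + (1204 + S) = (½)/1 + (1204 + 8/3) = (½)*1 + 3620/3 = ½ + 3620/3 = 7243/6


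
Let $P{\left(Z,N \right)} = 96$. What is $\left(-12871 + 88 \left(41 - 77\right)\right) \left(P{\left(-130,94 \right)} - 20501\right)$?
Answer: $327275795$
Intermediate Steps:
$\left(-12871 + 88 \left(41 - 77\right)\right) \left(P{\left(-130,94 \right)} - 20501\right) = \left(-12871 + 88 \left(41 - 77\right)\right) \left(96 - 20501\right) = \left(-12871 + 88 \left(-36\right)\right) \left(-20405\right) = \left(-12871 - 3168\right) \left(-20405\right) = \left(-16039\right) \left(-20405\right) = 327275795$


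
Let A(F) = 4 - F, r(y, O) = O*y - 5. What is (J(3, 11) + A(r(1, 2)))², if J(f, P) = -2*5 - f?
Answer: 36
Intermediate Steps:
J(f, P) = -10 - f
r(y, O) = -5 + O*y
(J(3, 11) + A(r(1, 2)))² = ((-10 - 1*3) + (4 - (-5 + 2*1)))² = ((-10 - 3) + (4 - (-5 + 2)))² = (-13 + (4 - 1*(-3)))² = (-13 + (4 + 3))² = (-13 + 7)² = (-6)² = 36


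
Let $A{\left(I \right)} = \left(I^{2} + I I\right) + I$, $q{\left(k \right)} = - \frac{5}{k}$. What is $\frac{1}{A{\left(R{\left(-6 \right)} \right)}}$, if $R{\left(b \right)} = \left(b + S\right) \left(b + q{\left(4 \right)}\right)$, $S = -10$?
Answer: $\frac{1}{27028} \approx 3.6999 \cdot 10^{-5}$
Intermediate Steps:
$R{\left(b \right)} = \left(-10 + b\right) \left(- \frac{5}{4} + b\right)$ ($R{\left(b \right)} = \left(b - 10\right) \left(b - \frac{5}{4}\right) = \left(-10 + b\right) \left(b - \frac{5}{4}\right) = \left(-10 + b\right) \left(- \frac{5}{4} + b\right)$)
$A{\left(I \right)} = I + 2 I^{2}$ ($A{\left(I \right)} = \left(I^{2} + I^{2}\right) + I = 2 I^{2} + I = I + 2 I^{2}$)
$\frac{1}{A{\left(R{\left(-6 \right)} \right)}} = \frac{1}{\left(\frac{25}{2} + \left(-6\right)^{2} - - \frac{135}{2}\right) \left(1 + 2 \left(\frac{25}{2} + \left(-6\right)^{2} - - \frac{135}{2}\right)\right)} = \frac{1}{\left(\frac{25}{2} + 36 + \frac{135}{2}\right) \left(1 + 2 \left(\frac{25}{2} + 36 + \frac{135}{2}\right)\right)} = \frac{1}{116 \left(1 + 2 \cdot 116\right)} = \frac{1}{116 \left(1 + 232\right)} = \frac{1}{116 \cdot 233} = \frac{1}{27028}$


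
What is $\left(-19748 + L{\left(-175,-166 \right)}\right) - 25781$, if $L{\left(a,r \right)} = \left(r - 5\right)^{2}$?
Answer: $-16288$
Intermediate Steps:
$L{\left(a,r \right)} = \left(-5 + r\right)^{2}$
$\left(-19748 + L{\left(-175,-166 \right)}\right) - 25781 = \left(-19748 + \left(-5 - 166\right)^{2}\right) - 25781 = \left(-19748 + \left(-171\right)^{2}\right) - 25781 = \left(-19748 + 29241\right) - 25781 = 9493 - 25781 = -16288$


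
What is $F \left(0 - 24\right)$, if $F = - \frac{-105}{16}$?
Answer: $- \frac{315}{2} \approx -157.5$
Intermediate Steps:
$F = \frac{105}{16}$ ($F = - \frac{-105}{16} = \left(-1\right) \left(- \frac{105}{16}\right) = \frac{105}{16} \approx 6.5625$)
$F \left(0 - 24\right) = \frac{105 \left(0 - 24\right)}{16} = \frac{105}{16} \left(-24\right) = - \frac{315}{2}$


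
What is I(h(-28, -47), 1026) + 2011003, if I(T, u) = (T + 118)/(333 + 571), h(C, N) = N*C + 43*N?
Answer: 1817946125/904 ≈ 2.0110e+6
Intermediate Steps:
h(C, N) = 43*N + C*N (h(C, N) = C*N + 43*N = 43*N + C*N)
I(T, u) = 59/452 + T/904 (I(T, u) = (118 + T)/904 = (118 + T)*(1/904) = 59/452 + T/904)
I(h(-28, -47), 1026) + 2011003 = (59/452 + (-47*(43 - 28))/904) + 2011003 = (59/452 + (-47*15)/904) + 2011003 = (59/452 + (1/904)*(-705)) + 2011003 = (59/452 - 705/904) + 2011003 = -587/904 + 2011003 = 1817946125/904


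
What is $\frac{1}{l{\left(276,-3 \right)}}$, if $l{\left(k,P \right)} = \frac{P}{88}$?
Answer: $- \frac{88}{3} \approx -29.333$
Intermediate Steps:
$l{\left(k,P \right)} = \frac{P}{88}$ ($l{\left(k,P \right)} = P \frac{1}{88} = \frac{P}{88}$)
$\frac{1}{l{\left(276,-3 \right)}} = \frac{1}{\frac{1}{88} \left(-3\right)} = \frac{1}{- \frac{3}{88}} = - \frac{88}{3}$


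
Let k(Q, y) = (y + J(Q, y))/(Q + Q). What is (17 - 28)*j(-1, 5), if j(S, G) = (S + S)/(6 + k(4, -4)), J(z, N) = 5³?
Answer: 176/169 ≈ 1.0414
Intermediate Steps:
J(z, N) = 125
k(Q, y) = (125 + y)/(2*Q) (k(Q, y) = (y + 125)/(Q + Q) = (125 + y)/((2*Q)) = (125 + y)*(1/(2*Q)) = (125 + y)/(2*Q))
j(S, G) = 16*S/169 (j(S, G) = (S + S)/(6 + (½)*(125 - 4)/4) = (2*S)/(6 + (½)*(¼)*121) = (2*S)/(6 + 121/8) = (2*S)/(169/8) = (2*S)*(8/169) = 16*S/169)
(17 - 28)*j(-1, 5) = (17 - 28)*((16/169)*(-1)) = -11*(-16/169) = 176/169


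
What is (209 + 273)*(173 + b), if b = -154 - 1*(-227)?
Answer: 118572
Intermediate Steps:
b = 73 (b = -154 + 227 = 73)
(209 + 273)*(173 + b) = (209 + 273)*(173 + 73) = 482*246 = 118572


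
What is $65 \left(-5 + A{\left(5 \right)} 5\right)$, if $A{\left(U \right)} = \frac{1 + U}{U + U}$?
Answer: $-130$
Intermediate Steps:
$A{\left(U \right)} = \frac{1 + U}{2 U}$
$65 \left(-5 + A{\left(5 \right)} 5\right) = 65 \left(-5 + \frac{1 + 5}{2 \cdot 5} \cdot 5\right) = 65 \left(-5 + \frac{1}{2} \cdot \frac{1}{5} \cdot 6 \cdot 5\right) = 65 \left(-5 + \frac{3}{5} \cdot 5\right) = 65 \left(-5 + 3\right) = 65 \left(-2\right) = -130$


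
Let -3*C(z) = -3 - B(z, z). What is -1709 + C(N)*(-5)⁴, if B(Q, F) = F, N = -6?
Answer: -2334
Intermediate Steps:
C(z) = 1 + z/3 (C(z) = -(-3 - z)/3 = 1 + z/3)
-1709 + C(N)*(-5)⁴ = -1709 + (1 + (⅓)*(-6))*(-5)⁴ = -1709 + (1 - 2)*625 = -1709 - 1*625 = -1709 - 625 = -2334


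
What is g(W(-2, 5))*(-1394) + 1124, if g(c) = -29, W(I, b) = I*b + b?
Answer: 41550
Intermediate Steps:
W(I, b) = b + I*b
g(W(-2, 5))*(-1394) + 1124 = -29*(-1394) + 1124 = 40426 + 1124 = 41550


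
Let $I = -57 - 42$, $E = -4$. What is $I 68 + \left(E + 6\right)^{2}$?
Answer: $-6728$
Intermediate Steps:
$I = -99$ ($I = -57 - 42 = -99$)
$I 68 + \left(E + 6\right)^{2} = \left(-99\right) 68 + \left(-4 + 6\right)^{2} = -6732 + 2^{2} = -6732 + 4 = -6728$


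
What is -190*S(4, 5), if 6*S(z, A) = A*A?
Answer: -2375/3 ≈ -791.67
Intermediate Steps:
S(z, A) = A**2/6 (S(z, A) = (A*A)/6 = A**2/6)
-190*S(4, 5) = -95*5**2/3 = -95*25/3 = -190*25/6 = -2375/3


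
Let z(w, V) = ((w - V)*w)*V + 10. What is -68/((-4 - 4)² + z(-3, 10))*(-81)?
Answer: 1377/116 ≈ 11.871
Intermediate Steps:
z(w, V) = 10 + V*w*(w - V) (z(w, V) = (w*(w - V))*V + 10 = V*w*(w - V) + 10 = 10 + V*w*(w - V))
-68/((-4 - 4)² + z(-3, 10))*(-81) = -68/((-4 - 4)² + (10 + 10*(-3)² - 1*(-3)*10²))*(-81) = -68/((-8)² + (10 + 10*9 - 1*(-3)*100))*(-81) = -68/(64 + (10 + 90 + 300))*(-81) = -68/(64 + 400)*(-81) = -68/464*(-81) = -68*1/464*(-81) = -17/116*(-81) = 1377/116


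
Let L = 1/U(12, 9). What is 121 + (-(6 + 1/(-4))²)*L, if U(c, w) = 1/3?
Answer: 349/16 ≈ 21.813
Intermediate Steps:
U(c, w) = ⅓
L = 3 (L = 1/(⅓) = 3)
121 + (-(6 + 1/(-4))²)*L = 121 - (6 + 1/(-4))²*3 = 121 - (6 - ¼)²*3 = 121 - (23/4)²*3 = 121 - 1*529/16*3 = 121 - 529/16*3 = 121 - 1587/16 = 349/16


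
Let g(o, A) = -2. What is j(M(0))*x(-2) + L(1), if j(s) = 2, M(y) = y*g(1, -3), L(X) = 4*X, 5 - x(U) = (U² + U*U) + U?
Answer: 2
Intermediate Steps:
x(U) = 5 - U - 2*U² (x(U) = 5 - ((U² + U*U) + U) = 5 - ((U² + U²) + U) = 5 - (2*U² + U) = 5 - (U + 2*U²) = 5 + (-U - 2*U²) = 5 - U - 2*U²)
M(y) = -2*y (M(y) = y*(-2) = -2*y)
j(M(0))*x(-2) + L(1) = 2*(5 - 1*(-2) - 2*(-2)²) + 4*1 = 2*(5 + 2 - 2*4) + 4 = 2*(5 + 2 - 8) + 4 = 2*(-1) + 4 = -2 + 4 = 2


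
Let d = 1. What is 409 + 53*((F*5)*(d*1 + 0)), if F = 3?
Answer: 1204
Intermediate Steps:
409 + 53*((F*5)*(d*1 + 0)) = 409 + 53*((3*5)*(1*1 + 0)) = 409 + 53*(15*(1 + 0)) = 409 + 53*(15*1) = 409 + 53*15 = 409 + 795 = 1204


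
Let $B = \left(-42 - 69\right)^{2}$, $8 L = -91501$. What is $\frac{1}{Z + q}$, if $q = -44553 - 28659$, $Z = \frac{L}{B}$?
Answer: $- \frac{2664}{195039241} \approx -1.3659 \cdot 10^{-5}$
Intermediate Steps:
$L = - \frac{91501}{8}$ ($L = \frac{1}{8} \left(-91501\right) = - \frac{91501}{8} \approx -11438.0$)
$B = 12321$ ($B = \left(-111\right)^{2} = 12321$)
$Z = - \frac{2473}{2664}$ ($Z = - \frac{91501}{8 \cdot 12321} = \left(- \frac{91501}{8}\right) \frac{1}{12321} = - \frac{2473}{2664} \approx -0.9283$)
$q = -73212$ ($q = -44553 - 28659 = -73212$)
$\frac{1}{Z + q} = \frac{1}{- \frac{2473}{2664} - 73212} = \frac{1}{- \frac{195039241}{2664}} = - \frac{2664}{195039241}$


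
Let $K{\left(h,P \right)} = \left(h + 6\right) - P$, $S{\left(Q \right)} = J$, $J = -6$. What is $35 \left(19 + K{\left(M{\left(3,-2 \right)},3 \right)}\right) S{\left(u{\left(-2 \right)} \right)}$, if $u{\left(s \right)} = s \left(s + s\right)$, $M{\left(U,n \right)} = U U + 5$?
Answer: $-7560$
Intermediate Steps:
$M{\left(U,n \right)} = 5 + U^{2}$ ($M{\left(U,n \right)} = U^{2} + 5 = 5 + U^{2}$)
$u{\left(s \right)} = 2 s^{2}$ ($u{\left(s \right)} = s 2 s = 2 s^{2}$)
$S{\left(Q \right)} = -6$
$K{\left(h,P \right)} = 6 + h - P$ ($K{\left(h,P \right)} = \left(6 + h\right) - P = 6 + h - P$)
$35 \left(19 + K{\left(M{\left(3,-2 \right)},3 \right)}\right) S{\left(u{\left(-2 \right)} \right)} = 35 \left(19 + \left(6 + \left(5 + 3^{2}\right) - 3\right)\right) \left(-6\right) = 35 \left(19 + \left(6 + \left(5 + 9\right) - 3\right)\right) \left(-6\right) = 35 \left(19 + \left(6 + 14 - 3\right)\right) \left(-6\right) = 35 \left(19 + 17\right) \left(-6\right) = 35 \cdot 36 \left(-6\right) = 1260 \left(-6\right) = -7560$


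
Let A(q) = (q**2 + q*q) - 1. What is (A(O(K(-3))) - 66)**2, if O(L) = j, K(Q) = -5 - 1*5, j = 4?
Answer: 1225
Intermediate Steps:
K(Q) = -10 (K(Q) = -5 - 5 = -10)
O(L) = 4
A(q) = -1 + 2*q**2 (A(q) = (q**2 + q**2) - 1 = 2*q**2 - 1 = -1 + 2*q**2)
(A(O(K(-3))) - 66)**2 = ((-1 + 2*4**2) - 66)**2 = ((-1 + 2*16) - 66)**2 = ((-1 + 32) - 66)**2 = (31 - 66)**2 = (-35)**2 = 1225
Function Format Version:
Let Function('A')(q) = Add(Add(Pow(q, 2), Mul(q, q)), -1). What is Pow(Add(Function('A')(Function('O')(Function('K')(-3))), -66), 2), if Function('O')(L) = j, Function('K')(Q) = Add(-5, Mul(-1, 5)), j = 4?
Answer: 1225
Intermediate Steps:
Function('K')(Q) = -10 (Function('K')(Q) = Add(-5, -5) = -10)
Function('O')(L) = 4
Function('A')(q) = Add(-1, Mul(2, Pow(q, 2))) (Function('A')(q) = Add(Add(Pow(q, 2), Pow(q, 2)), -1) = Add(Mul(2, Pow(q, 2)), -1) = Add(-1, Mul(2, Pow(q, 2))))
Pow(Add(Function('A')(Function('O')(Function('K')(-3))), -66), 2) = Pow(Add(Add(-1, Mul(2, Pow(4, 2))), -66), 2) = Pow(Add(Add(-1, Mul(2, 16)), -66), 2) = Pow(Add(Add(-1, 32), -66), 2) = Pow(Add(31, -66), 2) = Pow(-35, 2) = 1225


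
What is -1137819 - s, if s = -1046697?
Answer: -91122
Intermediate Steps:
-1137819 - s = -1137819 - 1*(-1046697) = -1137819 + 1046697 = -91122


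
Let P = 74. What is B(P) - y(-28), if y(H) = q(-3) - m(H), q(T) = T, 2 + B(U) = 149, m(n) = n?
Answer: 122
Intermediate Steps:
B(U) = 147 (B(U) = -2 + 149 = 147)
y(H) = -3 - H
B(P) - y(-28) = 147 - (-3 - 1*(-28)) = 147 - (-3 + 28) = 147 - 1*25 = 147 - 25 = 122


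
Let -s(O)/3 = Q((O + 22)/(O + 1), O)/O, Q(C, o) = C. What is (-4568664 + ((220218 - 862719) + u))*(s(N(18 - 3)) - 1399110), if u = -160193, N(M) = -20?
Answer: 713936473738137/95 ≈ 7.5151e+12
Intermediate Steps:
s(O) = -3*(22 + O)/(O*(1 + O)) (s(O) = -3*(O + 22)/(O + 1)/O = -3*(22 + O)/(1 + O)/O = -3*(22 + O)/(O*(1 + O)))
(-4568664 + ((220218 - 862719) + u))*(s(N(18 - 3)) - 1399110) = (-4568664 + ((220218 - 862719) - 160193))*(3*(-22 - 1*(-20))/(-20*(1 - 20)) - 1399110) = (-4568664 + (-642501 - 160193))*(3*(-1/20)*(-22 + 20)/(-19) - 1399110) = (-4568664 - 802694)*(3*(-1/20)*(-1/19)*(-2) - 1399110) = -5371358*(-3/190 - 1399110) = -5371358*(-265830903/190) = 713936473738137/95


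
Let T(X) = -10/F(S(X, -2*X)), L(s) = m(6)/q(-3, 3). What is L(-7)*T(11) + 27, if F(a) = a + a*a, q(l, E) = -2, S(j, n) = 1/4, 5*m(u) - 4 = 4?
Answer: 263/5 ≈ 52.600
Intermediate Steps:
m(u) = 8/5 (m(u) = ⅘ + (⅕)*4 = ⅘ + ⅘ = 8/5)
S(j, n) = ¼
L(s) = -⅘ (L(s) = (8/5)/(-2) = (8/5)*(-½) = -⅘)
F(a) = a + a²
T(X) = -32 (T(X) = -10*4/(1 + ¼) = -10/((¼)*(5/4)) = -10/5/16 = -10*16/5 = -32)
L(-7)*T(11) + 27 = -⅘*(-32) + 27 = 128/5 + 27 = 263/5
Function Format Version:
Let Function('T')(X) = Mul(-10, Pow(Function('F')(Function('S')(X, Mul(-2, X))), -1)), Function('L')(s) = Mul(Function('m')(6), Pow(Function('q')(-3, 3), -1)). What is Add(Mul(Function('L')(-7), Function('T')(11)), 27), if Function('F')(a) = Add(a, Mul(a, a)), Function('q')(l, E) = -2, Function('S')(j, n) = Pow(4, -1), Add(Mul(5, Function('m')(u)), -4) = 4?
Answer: Rational(263, 5) ≈ 52.600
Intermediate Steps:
Function('m')(u) = Rational(8, 5) (Function('m')(u) = Add(Rational(4, 5), Mul(Rational(1, 5), 4)) = Add(Rational(4, 5), Rational(4, 5)) = Rational(8, 5))
Function('S')(j, n) = Rational(1, 4)
Function('L')(s) = Rational(-4, 5) (Function('L')(s) = Mul(Rational(8, 5), Pow(-2, -1)) = Mul(Rational(8, 5), Rational(-1, 2)) = Rational(-4, 5))
Function('F')(a) = Add(a, Pow(a, 2))
Function('T')(X) = -32 (Function('T')(X) = Mul(-10, Pow(Mul(Rational(1, 4), Add(1, Rational(1, 4))), -1)) = Mul(-10, Pow(Mul(Rational(1, 4), Rational(5, 4)), -1)) = Mul(-10, Pow(Rational(5, 16), -1)) = Mul(-10, Rational(16, 5)) = -32)
Add(Mul(Function('L')(-7), Function('T')(11)), 27) = Add(Mul(Rational(-4, 5), -32), 27) = Add(Rational(128, 5), 27) = Rational(263, 5)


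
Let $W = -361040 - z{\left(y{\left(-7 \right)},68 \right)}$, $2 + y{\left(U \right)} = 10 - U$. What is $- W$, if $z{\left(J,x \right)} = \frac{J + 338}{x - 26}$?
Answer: $\frac{15164033}{42} \approx 3.6105 \cdot 10^{5}$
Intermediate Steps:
$y{\left(U \right)} = 8 - U$ ($y{\left(U \right)} = -2 - \left(-10 + U\right) = 8 - U$)
$z{\left(J,x \right)} = \frac{338 + J}{-26 + x}$
$W = - \frac{15164033}{42}$ ($W = -361040 - \frac{338 + \left(8 - -7\right)}{-26 + 68} = -361040 - \frac{338 + \left(8 + 7\right)}{42} = -361040 - \frac{338 + 15}{42} = -361040 - \frac{1}{42} \cdot 353 = -361040 - \frac{353}{42} = - \frac{15164033}{42} \approx -3.6105 \cdot 10^{5}$)
$- W = \left(-1\right) \left(- \frac{15164033}{42}\right) = \frac{15164033}{42}$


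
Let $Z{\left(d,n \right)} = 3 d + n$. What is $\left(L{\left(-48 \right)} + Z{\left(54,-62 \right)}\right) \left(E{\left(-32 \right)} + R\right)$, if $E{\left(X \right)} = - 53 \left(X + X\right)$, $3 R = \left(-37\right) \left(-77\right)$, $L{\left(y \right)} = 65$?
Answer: $716375$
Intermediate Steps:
$Z{\left(d,n \right)} = n + 3 d$
$R = \frac{2849}{3}$ ($R = \frac{\left(-37\right) \left(-77\right)}{3} = \frac{1}{3} \cdot 2849 = \frac{2849}{3} \approx 949.67$)
$E{\left(X \right)} = - 106 X$ ($E{\left(X \right)} = - 53 \cdot 2 X = - 106 X$)
$\left(L{\left(-48 \right)} + Z{\left(54,-62 \right)}\right) \left(E{\left(-32 \right)} + R\right) = \left(65 + \left(-62 + 3 \cdot 54\right)\right) \left(\left(-106\right) \left(-32\right) + \frac{2849}{3}\right) = \left(65 + \left(-62 + 162\right)\right) \left(3392 + \frac{2849}{3}\right) = \left(65 + 100\right) \frac{13025}{3} = 165 \cdot \frac{13025}{3} = 716375$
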